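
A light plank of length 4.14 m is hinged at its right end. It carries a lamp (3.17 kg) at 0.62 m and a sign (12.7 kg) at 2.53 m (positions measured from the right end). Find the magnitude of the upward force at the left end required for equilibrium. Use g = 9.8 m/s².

Take moments about the right end.
Lamp: 3.17 × 9.8 = 31.07 N down at 0.62 m → arm 0.62 m, τ = 31.07 × 0.62 = 19.26 N·m counterclockwise.
Sign: 12.7 × 9.8 = 124.5 N down at 2.53 m → arm 2.53 m, τ = 124.5 × 2.53 = 315 N·m counterclockwise.
Net moment of the loads = 334.3 N·m counterclockwise.
The upward force F acts at the left end, arm 4.14 m, giving F × 4.14 clockwise.
Setting net torque to zero: F × 4.14 = 334.3 → F = 334.3 / 4.14 = 80.7 N.

F ≈ 80.7 N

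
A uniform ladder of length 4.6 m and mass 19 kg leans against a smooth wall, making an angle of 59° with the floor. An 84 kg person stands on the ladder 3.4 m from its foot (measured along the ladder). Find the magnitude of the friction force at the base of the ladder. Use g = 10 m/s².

f ≈ 430 N

Taking torques about the foot of the ladder:
Ladder weight 19×10 = 190 N acts at 2.3 m along the ladder; its horizontal arm is 2.3·cos59° = 1.185 m → τ = 225.2 N·m clockwise.
Person: 84×10 = 840 N at 3.4 m → arm 1.751 m → τ = 1471 N·m clockwise.
Wall normal N acts horizontally at the top; its moment arm is the height L sinθ = 4.6·sin59° = 3.943 m, counterclockwise.
Balancing moments: N × 3.943 = 1696, giving N = 430 N.
ΣFx = 0: friction at the foot balances the wall's push, so f = N_wall = 430 N.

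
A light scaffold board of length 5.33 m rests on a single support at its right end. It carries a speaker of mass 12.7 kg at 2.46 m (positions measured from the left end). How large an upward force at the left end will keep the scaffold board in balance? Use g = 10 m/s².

Choose the right end as the axis so the unknown pivot reaction has zero arm there.
Speaker: 12.7 × 10 = 127 N down at 2.46 m → arm 2.87 m, τ = 127 × 2.87 = 364.5 N·m counterclockwise.
Net moment of the loads = 364.5 N·m counterclockwise.
The upward force F acts at the left end, arm 5.33 m, giving F × 5.33 clockwise.
Στ = 0 ⇒ F × 5.33 = 364.5 ⇒ F = 364.5 / 5.33 = 68.4 N.

F ≈ 68.4 N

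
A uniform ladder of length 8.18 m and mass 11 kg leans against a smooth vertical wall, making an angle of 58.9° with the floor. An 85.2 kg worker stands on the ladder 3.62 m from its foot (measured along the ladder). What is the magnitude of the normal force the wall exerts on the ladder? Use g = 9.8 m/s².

About the foot of the ladder:
Ladder weight 11×9.8 = 107.8 N acts at 4.09 m along the ladder; its horizontal arm is 4.09·cos58.9° = 2.113 m → τ = 227.8 N·m clockwise.
Worker: 85.2×9.8 = 835 N at 3.62 m → arm 1.87 m → τ = 1561 N·m clockwise.
Wall normal N acts horizontally at the top; its moment arm is the height L sinθ = 8.18·sin58.9° = 7.004 m, counterclockwise.
For rotational equilibrium, N × 7.004 = 1789, so N = 255 N.

N_wall ≈ 255 N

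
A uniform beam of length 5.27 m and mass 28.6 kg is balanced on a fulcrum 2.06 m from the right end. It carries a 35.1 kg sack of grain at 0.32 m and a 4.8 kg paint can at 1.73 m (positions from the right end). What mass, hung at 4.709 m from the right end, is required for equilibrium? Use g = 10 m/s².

Take moments about the fulcrum (at 2.06 m from the right end).
Beam weight: 28.6 × 10 = 286 N down at 2.635 m → arm 0.575 m, τ = 286 × 0.575 = 164.4 N·m counterclockwise.
Sack of grain: 35.1 × 10 = 351 N down at 0.32 m → arm 1.74 m, τ = 351 × 1.74 = 610.7 N·m clockwise.
Paint can: 4.8 × 10 = 48 N down at 1.73 m → arm 0.33 m, τ = 48 × 0.33 = 15.84 N·m clockwise.
Net moment of known loads = 462.1 N·m clockwise.
An unknown mass m at 4.709 m has arm 2.649 m; its moment is m·g·2.649 counterclockwise.
Balancing moments: m × 10 × 2.649 = 462.1, giving m = 462.1 / (10 × 2.649) = 17.4 kg.

m ≈ 17.4 kg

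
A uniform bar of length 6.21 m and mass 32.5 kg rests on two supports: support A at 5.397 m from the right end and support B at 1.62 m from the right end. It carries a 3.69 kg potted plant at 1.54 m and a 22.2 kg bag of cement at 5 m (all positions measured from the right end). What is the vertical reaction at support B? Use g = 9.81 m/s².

R_B ≈ 253 N

About support A:
Beam weight: 32.5 × 9.81 = 318.8 N down at 3.105 m → arm 2.292 m, τ = 318.8 × 2.292 = 730.7 N·m clockwise.
Potted plant: 3.69 × 9.81 = 36.2 N down at 1.54 m → arm 3.857 m, τ = 36.2 × 3.857 = 139.6 N·m clockwise.
Bag of cement: 22.2 × 9.81 = 217.8 N down at 5 m → arm 0.397 m, τ = 217.8 × 0.397 = 86.47 N·m clockwise.
Net load moment about support A = 956.8 N·m clockwise.
Reaction R at support B is upward at 1.62 m, arm 3.777 m → moment R × 3.777 counterclockwise.
Setting net torque to zero: R × 3.777 = 956.8 → R = 253 N.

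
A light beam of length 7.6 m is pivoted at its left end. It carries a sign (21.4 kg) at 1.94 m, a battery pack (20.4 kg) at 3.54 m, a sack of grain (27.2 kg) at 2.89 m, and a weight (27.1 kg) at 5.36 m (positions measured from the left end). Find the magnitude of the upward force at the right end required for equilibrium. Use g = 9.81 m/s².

F ≈ 436 N

Taking torques about the left end:
Sign: 21.4 × 9.81 = 209.9 N down at 1.94 m → arm 1.94 m, τ = 209.9 × 1.94 = 407.2 N·m clockwise.
Battery pack: 20.4 × 9.81 = 200.1 N down at 3.54 m → arm 3.54 m, τ = 200.1 × 3.54 = 708.4 N·m clockwise.
Sack of grain: 27.2 × 9.81 = 266.8 N down at 2.89 m → arm 2.89 m, τ = 266.8 × 2.89 = 771.1 N·m clockwise.
Weight: 27.1 × 9.81 = 265.9 N down at 5.36 m → arm 5.36 m, τ = 265.9 × 5.36 = 1425 N·m clockwise.
Net moment of the loads = 3312 N·m clockwise.
The upward force F acts at the right end, arm 7.6 m, giving F × 7.6 counterclockwise.
Στ = 0 ⇒ F × 7.6 = 3312 ⇒ F = 3312 / 7.6 = 436 N.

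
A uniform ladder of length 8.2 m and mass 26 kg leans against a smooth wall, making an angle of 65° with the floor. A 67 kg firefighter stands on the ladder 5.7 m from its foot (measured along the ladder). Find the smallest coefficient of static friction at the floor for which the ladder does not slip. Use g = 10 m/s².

About the foot of the ladder:
Ladder weight 26×10 = 260 N acts at 4.1 m along the ladder; its horizontal arm is 4.1·cos65° = 1.733 m → τ = 450.6 N·m clockwise.
Firefighter: 67×10 = 670 N at 5.7 m → arm 2.409 m → τ = 1614 N·m clockwise.
Wall normal N acts horizontally at the top; its moment arm is the height L sinθ = 8.2·sin65° = 7.432 m, counterclockwise.
Στ = 0 ⇒ N × 7.432 = 2065 ⇒ N = 277.9 N.
ΣFx = 0 ⇒ f = N_wall = 277.9 N. ΣFy = 0 ⇒ N_floor = 930 N.
μ_min = f / N_floor = 277.9 / 930 = 0.299.

μ_min ≈ 0.299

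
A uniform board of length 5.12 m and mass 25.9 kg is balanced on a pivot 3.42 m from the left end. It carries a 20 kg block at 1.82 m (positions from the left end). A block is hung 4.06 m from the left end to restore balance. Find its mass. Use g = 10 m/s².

Choose the pivot (at 3.42 m from the left end) as the axis so the support reaction has zero arm there.
Beam weight: 25.9 × 10 = 259 N down at 2.56 m → arm 0.86 m, τ = 259 × 0.86 = 222.7 N·m counterclockwise.
Block: 20 × 10 = 200 N down at 1.82 m → arm 1.6 m, τ = 200 × 1.6 = 320 N·m counterclockwise.
Net moment of known loads = 542.7 N·m counterclockwise.
An unknown mass m at 4.06 m has arm 0.64 m; its moment is m·g·0.64 clockwise.
Balancing moments: m × 10 × 0.64 = 542.7, giving m = 542.7 / (10 × 0.64) = 84.8 kg.

m ≈ 84.8 kg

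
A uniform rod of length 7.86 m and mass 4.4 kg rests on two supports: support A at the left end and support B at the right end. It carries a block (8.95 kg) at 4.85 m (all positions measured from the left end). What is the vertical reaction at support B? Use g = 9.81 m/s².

Taking torques about support A:
Beam weight: 4.4 × 9.81 = 43.16 N down at 3.93 m → arm 3.93 m, τ = 43.16 × 3.93 = 169.6 N·m clockwise.
Block: 8.95 × 9.81 = 87.8 N down at 4.85 m → arm 4.85 m, τ = 87.8 × 4.85 = 425.8 N·m clockwise.
Net load moment about support A = 595.4 N·m clockwise.
Reaction R at support B is upward at 7.86 m, arm 7.86 m → moment R × 7.86 counterclockwise.
Balancing moments: R × 7.86 = 595.4, giving R = 75.8 N.

R_B ≈ 75.8 N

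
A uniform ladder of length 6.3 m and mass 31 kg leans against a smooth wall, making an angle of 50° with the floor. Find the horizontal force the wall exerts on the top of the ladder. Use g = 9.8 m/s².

Sum moments about the foot of the ladder (the floor normal and friction both act there and drop out).
Ladder weight 31×9.8 = 303.8 N acts at 3.15 m along the ladder; its horizontal arm is 3.15·cos50° = 2.025 m → τ = 615.2 N·m clockwise.
Wall normal N acts horizontally at the top; its moment arm is the height L sinθ = 6.3·sin50° = 4.826 m, counterclockwise.
For rotational equilibrium, N × 4.826 = 615.2, so N = 127 N.

N_wall ≈ 127 N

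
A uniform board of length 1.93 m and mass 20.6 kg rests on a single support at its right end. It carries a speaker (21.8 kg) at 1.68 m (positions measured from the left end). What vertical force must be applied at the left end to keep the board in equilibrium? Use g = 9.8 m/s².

F ≈ 129 N

Taking torques about the right end:
Beam weight: 20.6 × 9.8 = 201.9 N down at 0.965 m → arm 0.965 m, τ = 201.9 × 0.965 = 194.8 N·m counterclockwise.
Speaker: 21.8 × 9.8 = 213.6 N down at 1.68 m → arm 0.25 m, τ = 213.6 × 0.25 = 53.4 N·m counterclockwise.
Net moment of the loads = 248.2 N·m counterclockwise.
The upward force F acts at the left end, arm 1.93 m, giving F × 1.93 clockwise.
Στ = 0 ⇒ F × 1.93 = 248.2 ⇒ F = 248.2 / 1.93 = 129 N.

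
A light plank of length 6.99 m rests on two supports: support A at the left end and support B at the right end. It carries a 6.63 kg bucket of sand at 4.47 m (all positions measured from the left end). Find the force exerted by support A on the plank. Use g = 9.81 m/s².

R_A ≈ 23.4 N

Taking torques about support B:
Bucket of sand: 6.63 × 9.81 = 65.04 N down at 4.47 m → arm 2.52 m, τ = 65.04 × 2.52 = 163.9 N·m counterclockwise.
Net load moment about support B = 163.9 N·m counterclockwise.
Reaction R at support A is upward at 0 m, arm 6.99 m → moment R × 6.99 clockwise.
For rotational equilibrium, R × 6.99 = 163.9, so R = 23.4 N.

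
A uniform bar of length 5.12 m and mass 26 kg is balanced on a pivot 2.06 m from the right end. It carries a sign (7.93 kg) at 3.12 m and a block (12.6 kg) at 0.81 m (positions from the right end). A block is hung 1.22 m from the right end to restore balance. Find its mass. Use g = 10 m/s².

m ≈ 6.73 kg

Choose the pivot (at 2.06 m from the right end) as the axis so the support reaction has zero arm there.
Beam weight: 26 × 10 = 260 N down at 2.56 m → arm 0.5 m, τ = 260 × 0.5 = 130 N·m counterclockwise.
Sign: 7.93 × 10 = 79.3 N down at 3.12 m → arm 1.06 m, τ = 79.3 × 1.06 = 84.06 N·m counterclockwise.
Block: 12.6 × 10 = 126 N down at 0.81 m → arm 1.25 m, τ = 126 × 1.25 = 157.5 N·m clockwise.
Net moment of known loads = 56.56 N·m counterclockwise.
An unknown mass m at 1.22 m has arm 0.84 m; its moment is m·g·0.84 clockwise.
Balancing moments: m × 10 × 0.84 = 56.56, giving m = 56.56 / (10 × 0.84) = 6.73 kg.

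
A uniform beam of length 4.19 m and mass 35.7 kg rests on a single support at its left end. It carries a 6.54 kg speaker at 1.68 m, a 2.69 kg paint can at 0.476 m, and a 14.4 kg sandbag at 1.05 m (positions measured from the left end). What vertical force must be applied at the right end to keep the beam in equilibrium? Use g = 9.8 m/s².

Take moments about the left end.
Beam weight: 35.7 × 9.8 = 349.9 N down at 2.095 m → arm 2.095 m, τ = 349.9 × 2.095 = 733 N·m clockwise.
Speaker: 6.54 × 9.8 = 64.09 N down at 1.68 m → arm 1.68 m, τ = 64.09 × 1.68 = 107.7 N·m clockwise.
Paint can: 2.69 × 9.8 = 26.36 N down at 0.476 m → arm 0.476 m, τ = 26.36 × 0.476 = 12.55 N·m clockwise.
Sandbag: 14.4 × 9.8 = 141.1 N down at 1.05 m → arm 1.05 m, τ = 141.1 × 1.05 = 148.2 N·m clockwise.
Net moment of the loads = 1001 N·m clockwise.
The upward force F acts at the right end, arm 4.19 m, giving F × 4.19 counterclockwise.
Setting net torque to zero: F × 4.19 = 1001 → F = 1001 / 4.19 = 239 N.

F ≈ 239 N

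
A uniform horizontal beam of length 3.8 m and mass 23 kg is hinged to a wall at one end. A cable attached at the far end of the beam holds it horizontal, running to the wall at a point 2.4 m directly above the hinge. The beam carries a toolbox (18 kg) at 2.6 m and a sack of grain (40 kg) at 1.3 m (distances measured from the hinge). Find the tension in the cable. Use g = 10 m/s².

T ≈ 702 N

Taking torques about the hinge:
Beam weight: 23 × 10 = 230 N down at 1.9 m → arm 1.9 m, τ = 230 × 1.9 = 437 N·m clockwise.
Toolbox: 18 × 10 = 180 N down at 2.6 m → arm 2.6 m, τ = 180 × 2.6 = 468 N·m clockwise.
Sack of grain: 40 × 10 = 400 N down at 1.3 m → arm 1.3 m, τ = 400 × 1.3 = 520 N·m clockwise.
Total clockwise load moment = 1425 N·m.
The cable tension T acts at 3.8 m; only its component perpendicular to the beam, T sinθ, produces torque. sinθ = h/√(h²+d²) = 2.4/√(2.4²+3.8²) = 0.534.
Balancing moments: T × 3.8 × 0.534 = 1425, giving T = 1425 / 2.029 = 702 N.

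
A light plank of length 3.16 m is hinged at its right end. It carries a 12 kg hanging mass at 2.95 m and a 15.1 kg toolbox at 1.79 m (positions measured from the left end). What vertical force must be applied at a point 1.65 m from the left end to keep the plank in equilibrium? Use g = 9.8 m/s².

F ≈ 151 N

Sum moments about the right end (the unknown pivot reaction has zero arm there).
Hanging mass: 12 × 9.8 = 117.6 N down at 2.95 m → arm 0.21 m, τ = 117.6 × 0.21 = 24.7 N·m counterclockwise.
Toolbox: 15.1 × 9.8 = 148 N down at 1.79 m → arm 1.37 m, τ = 148 × 1.37 = 202.8 N·m counterclockwise.
Net moment of the loads = 227.5 N·m counterclockwise.
The upward force F acts at a point 1.65 m from the left end, arm 1.51 m, giving F × 1.51 clockwise.
Στ = 0 ⇒ F × 1.51 = 227.5 ⇒ F = 227.5 / 1.51 = 151 N.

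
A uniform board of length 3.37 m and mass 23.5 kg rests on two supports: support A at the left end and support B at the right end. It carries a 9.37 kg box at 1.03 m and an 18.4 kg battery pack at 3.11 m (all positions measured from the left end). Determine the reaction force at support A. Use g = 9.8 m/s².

R_A ≈ 193 N

Sum moments about support B (its reaction then has zero moment arm).
Beam weight: 23.5 × 9.8 = 230.3 N down at 1.685 m → arm 1.685 m, τ = 230.3 × 1.685 = 388.1 N·m counterclockwise.
Box: 9.37 × 9.8 = 91.83 N down at 1.03 m → arm 2.34 m, τ = 91.83 × 2.34 = 214.9 N·m counterclockwise.
Battery pack: 18.4 × 9.8 = 180.3 N down at 3.11 m → arm 0.26 m, τ = 180.3 × 0.26 = 46.88 N·m counterclockwise.
Net load moment about support B = 649.9 N·m counterclockwise.
Reaction R at support A is upward at 0 m, arm 3.37 m → moment R × 3.37 clockwise.
Setting net torque to zero: R × 3.37 = 649.9 → R = 193 N.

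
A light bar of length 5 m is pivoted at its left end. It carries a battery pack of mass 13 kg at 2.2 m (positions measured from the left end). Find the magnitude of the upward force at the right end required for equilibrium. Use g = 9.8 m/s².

F ≈ 56.1 N

Taking torques about the left end:
Battery pack: 13 × 9.8 = 127.4 N down at 2.2 m → arm 2.2 m, τ = 127.4 × 2.2 = 280.3 N·m clockwise.
Net moment of the loads = 280.3 N·m clockwise.
The upward force F acts at the right end, arm 5 m, giving F × 5 counterclockwise.
Balancing moments: F × 5 = 280.3, giving F = 280.3 / 5 = 56.1 N.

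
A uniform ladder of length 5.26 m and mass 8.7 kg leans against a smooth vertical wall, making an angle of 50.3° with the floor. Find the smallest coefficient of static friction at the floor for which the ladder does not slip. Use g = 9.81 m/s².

Choose the foot of the ladder as the axis so the floor normal and friction both act there and drop out.
Ladder weight 8.7×9.81 = 85.35 N acts at 2.63 m along the ladder; its horizontal arm is 2.63·cos50.3° = 1.68 m → τ = 143.4 N·m clockwise.
Wall normal N acts horizontally at the top; its moment arm is the height L sinθ = 5.26·sin50.3° = 4.047 m, counterclockwise.
Στ = 0 ⇒ N × 4.047 = 143.4 ⇒ N = 35.43 N.
ΣFx = 0 ⇒ f = N_wall = 35.43 N. ΣFy = 0 ⇒ N_floor = 85.35 N.
μ_min = f / N_floor = 35.43 / 85.35 = 0.415.

μ_min ≈ 0.415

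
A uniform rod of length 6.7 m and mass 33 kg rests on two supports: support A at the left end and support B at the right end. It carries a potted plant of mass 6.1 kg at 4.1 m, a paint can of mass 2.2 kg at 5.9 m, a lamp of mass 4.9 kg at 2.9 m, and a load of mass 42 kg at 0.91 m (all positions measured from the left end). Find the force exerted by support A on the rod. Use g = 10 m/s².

R_A ≈ 582 N

Taking torques about support B:
Beam weight: 33 × 10 = 330 N down at 3.35 m → arm 3.35 m, τ = 330 × 3.35 = 1106 N·m counterclockwise.
Potted plant: 6.1 × 10 = 61 N down at 4.1 m → arm 2.6 m, τ = 61 × 2.6 = 158.6 N·m counterclockwise.
Paint can: 2.2 × 10 = 22 N down at 5.9 m → arm 0.8 m, τ = 22 × 0.8 = 17.6 N·m counterclockwise.
Lamp: 4.9 × 10 = 49 N down at 2.9 m → arm 3.8 m, τ = 49 × 3.8 = 186.2 N·m counterclockwise.
Load: 42 × 10 = 420 N down at 0.91 m → arm 5.79 m, τ = 420 × 5.79 = 2432 N·m counterclockwise.
Net load moment about support B = 3900 N·m counterclockwise.
Reaction R at support A is upward at 0 m, arm 6.7 m → moment R × 6.7 clockwise.
For rotational equilibrium, R × 6.7 = 3900, so R = 582 N.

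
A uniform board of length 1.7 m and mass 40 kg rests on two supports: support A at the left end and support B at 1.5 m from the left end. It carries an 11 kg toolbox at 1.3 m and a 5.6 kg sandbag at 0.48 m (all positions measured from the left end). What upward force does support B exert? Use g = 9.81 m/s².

Take moments about support A.
Beam weight: 40 × 9.81 = 392.4 N down at 0.85 m → arm 0.85 m, τ = 392.4 × 0.85 = 333.5 N·m clockwise.
Toolbox: 11 × 9.81 = 107.9 N down at 1.3 m → arm 1.3 m, τ = 107.9 × 1.3 = 140.3 N·m clockwise.
Sandbag: 5.6 × 9.81 = 54.94 N down at 0.48 m → arm 0.48 m, τ = 54.94 × 0.48 = 26.37 N·m clockwise.
Net load moment about support A = 500.2 N·m clockwise.
Reaction R at support B is upward at 1.5 m, arm 1.5 m → moment R × 1.5 counterclockwise.
For rotational equilibrium, R × 1.5 = 500.2, so R = 333 N.

R_B ≈ 333 N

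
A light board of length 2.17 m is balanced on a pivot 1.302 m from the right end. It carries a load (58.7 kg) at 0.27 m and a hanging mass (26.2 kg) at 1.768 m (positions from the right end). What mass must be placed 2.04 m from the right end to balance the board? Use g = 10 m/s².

Take moments about the pivot (at 1.302 m from the right end).
Load: 58.7 × 10 = 587 N down at 0.27 m → arm 1.032 m, τ = 587 × 1.032 = 605.8 N·m clockwise.
Hanging mass: 26.2 × 10 = 262 N down at 1.768 m → arm 0.466 m, τ = 262 × 0.466 = 122.1 N·m counterclockwise.
Net moment of known loads = 483.7 N·m clockwise.
An unknown mass m at 2.04 m has arm 0.738 m; its moment is m·g·0.738 counterclockwise.
Balancing moments: m × 10 × 0.738 = 483.7, giving m = 483.7 / (10 × 0.738) = 65.5 kg.

m ≈ 65.5 kg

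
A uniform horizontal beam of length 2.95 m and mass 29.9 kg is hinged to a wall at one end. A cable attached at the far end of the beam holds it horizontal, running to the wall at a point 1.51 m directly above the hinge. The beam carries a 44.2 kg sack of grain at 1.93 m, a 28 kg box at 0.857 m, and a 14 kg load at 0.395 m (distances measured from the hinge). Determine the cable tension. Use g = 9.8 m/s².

About the hinge:
Beam weight: 29.9 × 9.8 = 293 N down at 1.475 m → arm 1.475 m, τ = 293 × 1.475 = 432.2 N·m clockwise.
Sack of grain: 44.2 × 9.8 = 433.2 N down at 1.93 m → arm 1.93 m, τ = 433.2 × 1.93 = 836.1 N·m clockwise.
Box: 28 × 9.8 = 274.4 N down at 0.857 m → arm 0.857 m, τ = 274.4 × 0.857 = 235.2 N·m clockwise.
Load: 14 × 9.8 = 137.2 N down at 0.395 m → arm 0.395 m, τ = 137.2 × 0.395 = 54.19 N·m clockwise.
Total clockwise load moment = 1558 N·m.
The cable tension T acts at 2.95 m; only its component perpendicular to the beam, T sinθ, produces torque. sinθ = h/√(h²+d²) = 1.51/√(1.51²+2.95²) = 0.4556.
Balancing moments: T × 2.95 × 0.4556 = 1558, giving T = 1558 / 1.344 = 1160 N.

T ≈ 1160 N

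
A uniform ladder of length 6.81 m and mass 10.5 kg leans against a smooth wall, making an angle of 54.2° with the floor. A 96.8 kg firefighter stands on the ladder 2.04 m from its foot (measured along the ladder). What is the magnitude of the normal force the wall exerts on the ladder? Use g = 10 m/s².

About the foot of the ladder:
Ladder weight 10.5×10 = 105 N acts at 3.405 m along the ladder; its horizontal arm is 3.405·cos54.2° = 1.992 m → τ = 209.2 N·m clockwise.
Firefighter: 96.8×10 = 968 N at 2.04 m → arm 1.193 m → τ = 1155 N·m clockwise.
Wall normal N acts horizontally at the top; its moment arm is the height L sinθ = 6.81·sin54.2° = 5.523 m, counterclockwise.
Setting net torque to zero: N × 5.523 = 1364 → N = 247 N.

N_wall ≈ 247 N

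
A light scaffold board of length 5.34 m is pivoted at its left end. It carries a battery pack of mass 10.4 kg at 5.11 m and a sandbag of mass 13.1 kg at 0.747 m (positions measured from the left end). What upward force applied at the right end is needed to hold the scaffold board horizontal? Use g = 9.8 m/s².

F ≈ 115 N

About the left end:
Battery pack: 10.4 × 9.8 = 101.9 N down at 5.11 m → arm 5.11 m, τ = 101.9 × 5.11 = 520.7 N·m clockwise.
Sandbag: 13.1 × 9.8 = 128.4 N down at 0.747 m → arm 0.747 m, τ = 128.4 × 0.747 = 95.91 N·m clockwise.
Net moment of the loads = 616.6 N·m clockwise.
The upward force F acts at the right end, arm 5.34 m, giving F × 5.34 counterclockwise.
For rotational equilibrium, F × 5.34 = 616.6, so F = 616.6 / 5.34 = 115 N.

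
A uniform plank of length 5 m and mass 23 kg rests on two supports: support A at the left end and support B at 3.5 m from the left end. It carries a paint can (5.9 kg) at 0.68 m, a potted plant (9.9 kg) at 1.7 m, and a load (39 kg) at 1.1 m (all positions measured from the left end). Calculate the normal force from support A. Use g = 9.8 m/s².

R_A ≈ 423 N

Take moments about support B.
Beam weight: 23 × 9.8 = 225.4 N down at 2.5 m → arm 1 m, τ = 225.4 × 1 = 225.4 N·m counterclockwise.
Paint can: 5.9 × 9.8 = 57.82 N down at 0.68 m → arm 2.82 m, τ = 57.82 × 2.82 = 163.1 N·m counterclockwise.
Potted plant: 9.9 × 9.8 = 97.02 N down at 1.7 m → arm 1.8 m, τ = 97.02 × 1.8 = 174.6 N·m counterclockwise.
Load: 39 × 9.8 = 382.2 N down at 1.1 m → arm 2.4 m, τ = 382.2 × 2.4 = 917.3 N·m counterclockwise.
Net load moment about support B = 1480 N·m counterclockwise.
Reaction R at support A is upward at 0 m, arm 3.5 m → moment R × 3.5 clockwise.
For rotational equilibrium, R × 3.5 = 1480, so R = 423 N.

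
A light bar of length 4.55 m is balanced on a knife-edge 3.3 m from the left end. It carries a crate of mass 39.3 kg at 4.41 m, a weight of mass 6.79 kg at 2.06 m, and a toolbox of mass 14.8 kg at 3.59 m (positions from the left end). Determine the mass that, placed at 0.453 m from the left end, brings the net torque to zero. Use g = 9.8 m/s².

Take moments about the knife-edge (at 3.3 m from the left end).
Crate: 39.3 × 9.8 = 385.1 N down at 4.41 m → arm 1.11 m, τ = 385.1 × 1.11 = 427.5 N·m clockwise.
Weight: 6.79 × 9.8 = 66.54 N down at 2.06 m → arm 1.24 m, τ = 66.54 × 1.24 = 82.51 N·m counterclockwise.
Toolbox: 14.8 × 9.8 = 145 N down at 3.59 m → arm 0.29 m, τ = 145 × 0.29 = 42.05 N·m clockwise.
Net moment of known loads = 387 N·m clockwise.
An unknown mass m at 0.453 m has arm 2.847 m; its moment is m·g·2.847 counterclockwise.
For rotational equilibrium, m × 9.8 × 2.847 = 387, so m = 387 / (9.8 × 2.847) = 13.9 kg.

m ≈ 13.9 kg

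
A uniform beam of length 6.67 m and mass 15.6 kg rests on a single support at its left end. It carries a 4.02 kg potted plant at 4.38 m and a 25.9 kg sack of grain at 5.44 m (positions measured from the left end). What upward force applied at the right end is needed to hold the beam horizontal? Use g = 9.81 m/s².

About the left end:
Beam weight: 15.6 × 9.81 = 153 N down at 3.335 m → arm 3.335 m, τ = 153 × 3.335 = 510.3 N·m clockwise.
Potted plant: 4.02 × 9.81 = 39.44 N down at 4.38 m → arm 4.38 m, τ = 39.44 × 4.38 = 172.7 N·m clockwise.
Sack of grain: 25.9 × 9.81 = 254.1 N down at 5.44 m → arm 5.44 m, τ = 254.1 × 5.44 = 1382 N·m clockwise.
Net moment of the loads = 2065 N·m clockwise.
The upward force F acts at the right end, arm 6.67 m, giving F × 6.67 counterclockwise.
Στ = 0 ⇒ F × 6.67 = 2065 ⇒ F = 2065 / 6.67 = 310 N.

F ≈ 310 N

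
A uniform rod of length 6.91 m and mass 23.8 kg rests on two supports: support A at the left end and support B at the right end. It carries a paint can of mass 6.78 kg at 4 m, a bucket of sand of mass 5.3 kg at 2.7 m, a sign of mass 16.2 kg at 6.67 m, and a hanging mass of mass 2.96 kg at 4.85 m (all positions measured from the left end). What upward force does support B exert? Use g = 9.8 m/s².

About support A:
Beam weight: 23.8 × 9.8 = 233.2 N down at 3.455 m → arm 3.455 m, τ = 233.2 × 3.455 = 805.7 N·m clockwise.
Paint can: 6.78 × 9.8 = 66.44 N down at 4 m → arm 4 m, τ = 66.44 × 4 = 265.8 N·m clockwise.
Bucket of sand: 5.3 × 9.8 = 51.94 N down at 2.7 m → arm 2.7 m, τ = 51.94 × 2.7 = 140.2 N·m clockwise.
Sign: 16.2 × 9.8 = 158.8 N down at 6.67 m → arm 6.67 m, τ = 158.8 × 6.67 = 1059 N·m clockwise.
Hanging mass: 2.96 × 9.8 = 29.01 N down at 4.85 m → arm 4.85 m, τ = 29.01 × 4.85 = 140.7 N·m clockwise.
Net load moment about support A = 2411 N·m clockwise.
Reaction R at support B is upward at 6.91 m, arm 6.91 m → moment R × 6.91 counterclockwise.
Στ = 0 ⇒ R × 6.91 = 2411 ⇒ R = 349 N.

R_B ≈ 349 N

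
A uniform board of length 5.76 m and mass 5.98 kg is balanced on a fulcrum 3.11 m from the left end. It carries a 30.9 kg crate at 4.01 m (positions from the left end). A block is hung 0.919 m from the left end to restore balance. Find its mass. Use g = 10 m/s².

Taking torques about the fulcrum (at 3.11 m from the left end):
Beam weight: 5.98 × 10 = 59.8 N down at 2.88 m → arm 0.23 m, τ = 59.8 × 0.23 = 13.75 N·m counterclockwise.
Crate: 30.9 × 10 = 309 N down at 4.01 m → arm 0.9 m, τ = 309 × 0.9 = 278.1 N·m clockwise.
Net moment of known loads = 264.4 N·m clockwise.
An unknown mass m at 0.919 m has arm 2.191 m; its moment is m·g·2.191 counterclockwise.
For rotational equilibrium, m × 10 × 2.191 = 264.4, so m = 264.4 / (10 × 2.191) = 12.1 kg.

m ≈ 12.1 kg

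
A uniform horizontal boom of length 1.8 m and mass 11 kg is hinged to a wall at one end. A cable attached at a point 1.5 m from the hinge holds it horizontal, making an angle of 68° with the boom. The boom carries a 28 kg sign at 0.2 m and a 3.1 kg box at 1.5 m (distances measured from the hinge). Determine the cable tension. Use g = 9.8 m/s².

T ≈ 142 N

Sum moments about the hinge (the unknown hinge reaction has zero arm there).
Beam weight: 11 × 9.8 = 107.8 N down at 0.9 m → arm 0.9 m, τ = 107.8 × 0.9 = 97.02 N·m clockwise.
Sign: 28 × 9.8 = 274.4 N down at 0.2 m → arm 0.2 m, τ = 274.4 × 0.2 = 54.88 N·m clockwise.
Box: 3.1 × 9.8 = 30.38 N down at 1.5 m → arm 1.5 m, τ = 30.38 × 1.5 = 45.57 N·m clockwise.
Total clockwise load moment = 197.5 N·m.
The cable tension T acts at 1.5 m; only its component perpendicular to the boom, T sinθ, produces torque. sin 68° = 0.9272.
For rotational equilibrium, T × 1.5 × 0.9272 = 197.5, so T = 197.5 / 1.391 = 142 N.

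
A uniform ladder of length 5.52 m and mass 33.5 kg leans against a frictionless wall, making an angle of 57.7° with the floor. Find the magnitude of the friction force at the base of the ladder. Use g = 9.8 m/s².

About the foot of the ladder:
Ladder weight 33.5×9.8 = 328.3 N acts at 2.76 m along the ladder; its horizontal arm is 2.76·cos57.7° = 1.475 m → τ = 484.2 N·m clockwise.
Wall normal N acts horizontally at the top; its moment arm is the height L sinθ = 5.52·sin57.7° = 4.666 m, counterclockwise.
Balancing moments: N × 4.666 = 484.2, giving N = 104 N.
ΣFx = 0: friction at the foot balances the wall's push, so f = N_wall = 104 N.

f ≈ 104 N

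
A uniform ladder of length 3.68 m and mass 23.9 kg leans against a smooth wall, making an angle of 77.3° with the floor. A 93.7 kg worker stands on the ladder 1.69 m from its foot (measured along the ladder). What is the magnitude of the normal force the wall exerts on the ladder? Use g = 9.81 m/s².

N_wall ≈ 122 N

Choose the foot of the ladder as the axis so the floor normal and friction both act there and drop out.
Ladder weight 23.9×9.81 = 234.5 N acts at 1.84 m along the ladder; its horizontal arm is 1.84·cos77.3° = 0.4045 m → τ = 94.86 N·m clockwise.
Worker: 93.7×9.81 = 919.2 N at 1.69 m → arm 0.3715 m → τ = 341.5 N·m clockwise.
Wall normal N acts horizontally at the top; its moment arm is the height L sinθ = 3.68·sin77.3° = 3.59 m, counterclockwise.
Balancing moments: N × 3.59 = 436.4, giving N = 122 N.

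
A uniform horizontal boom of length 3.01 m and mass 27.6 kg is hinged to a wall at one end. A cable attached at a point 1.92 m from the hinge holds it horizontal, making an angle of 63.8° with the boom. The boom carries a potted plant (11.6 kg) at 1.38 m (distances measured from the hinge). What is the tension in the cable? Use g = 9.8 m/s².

T ≈ 327 N

Take moments about the hinge.
Beam weight: 27.6 × 9.8 = 270.5 N down at 1.505 m → arm 1.505 m, τ = 270.5 × 1.505 = 407.1 N·m clockwise.
Potted plant: 11.6 × 9.8 = 113.7 N down at 1.38 m → arm 1.38 m, τ = 113.7 × 1.38 = 156.9 N·m clockwise.
Total clockwise load moment = 564 N·m.
The cable tension T acts at 1.92 m; only its component perpendicular to the boom, T sinθ, produces torque. sin 63.8° = 0.8973.
Balancing moments: T × 1.92 × 0.8973 = 564, giving T = 564 / 1.723 = 327 N.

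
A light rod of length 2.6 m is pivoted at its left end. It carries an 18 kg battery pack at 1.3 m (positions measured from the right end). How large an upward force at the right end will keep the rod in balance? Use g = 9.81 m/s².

F ≈ 88.3 N

Taking torques about the left end:
Battery pack: 18 × 9.81 = 176.6 N down at 1.3 m → arm 1.3 m, τ = 176.6 × 1.3 = 229.6 N·m clockwise.
Net moment of the loads = 229.6 N·m clockwise.
The upward force F acts at the right end, arm 2.6 m, giving F × 2.6 counterclockwise.
Στ = 0 ⇒ F × 2.6 = 229.6 ⇒ F = 229.6 / 2.6 = 88.3 N.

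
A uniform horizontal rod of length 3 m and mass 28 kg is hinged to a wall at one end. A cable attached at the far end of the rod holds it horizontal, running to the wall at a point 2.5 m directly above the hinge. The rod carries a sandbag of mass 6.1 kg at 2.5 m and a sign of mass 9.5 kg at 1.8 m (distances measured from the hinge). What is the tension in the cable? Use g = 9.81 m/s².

About the hinge:
Beam weight: 28 × 9.81 = 274.7 N down at 1.5 m → arm 1.5 m, τ = 274.7 × 1.5 = 412 N·m clockwise.
Sandbag: 6.1 × 9.81 = 59.84 N down at 2.5 m → arm 2.5 m, τ = 59.84 × 2.5 = 149.6 N·m clockwise.
Sign: 9.5 × 9.81 = 93.2 N down at 1.8 m → arm 1.8 m, τ = 93.2 × 1.8 = 167.8 N·m clockwise.
Total clockwise load moment = 729.4 N·m.
The cable tension T acts at 3 m; only its component perpendicular to the rod, T sinθ, produces torque. sinθ = h/√(h²+d²) = 2.5/√(2.5²+3²) = 0.6402.
Setting net torque to zero: T × 3 × 0.6402 = 729.4 → T = 729.4 / 1.921 = 380 N.

T ≈ 380 N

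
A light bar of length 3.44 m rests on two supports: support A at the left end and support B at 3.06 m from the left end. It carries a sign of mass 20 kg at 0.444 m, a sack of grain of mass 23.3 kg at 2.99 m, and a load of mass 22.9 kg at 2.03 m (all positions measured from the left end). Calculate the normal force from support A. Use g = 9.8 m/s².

Sum moments about support B (its reaction then has zero moment arm).
Sign: 20 × 9.8 = 196 N down at 0.444 m → arm 2.616 m, τ = 196 × 2.616 = 512.7 N·m counterclockwise.
Sack of grain: 23.3 × 9.8 = 228.3 N down at 2.99 m → arm 0.07 m, τ = 228.3 × 0.07 = 15.98 N·m counterclockwise.
Load: 22.9 × 9.8 = 224.4 N down at 2.03 m → arm 1.03 m, τ = 224.4 × 1.03 = 231.1 N·m counterclockwise.
Net load moment about support B = 759.8 N·m counterclockwise.
Reaction R at support A is upward at 0 m, arm 3.06 m → moment R × 3.06 clockwise.
Στ = 0 ⇒ R × 3.06 = 759.8 ⇒ R = 248 N.

R_A ≈ 248 N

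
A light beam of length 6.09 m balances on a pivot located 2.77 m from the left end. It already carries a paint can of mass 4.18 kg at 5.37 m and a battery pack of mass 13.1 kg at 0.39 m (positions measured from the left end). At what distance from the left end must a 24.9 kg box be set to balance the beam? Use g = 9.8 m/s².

About the pivot (at 2.77 m from the left end):
Paint can: 4.18 × 9.8 = 40.96 N down at 5.37 m → arm 2.6 m, τ = 40.96 × 2.6 = 106.5 N·m clockwise.
Battery pack: 13.1 × 9.8 = 128.4 N down at 0.39 m → arm 2.38 m, τ = 128.4 × 2.38 = 305.6 N·m counterclockwise.
Net moment of existing loads = 199.1 N·m counterclockwise.
The box weighs 24.9 × 9.8 = 244 N and must supply an equal clockwise moment, so its lever arm about the pivot is 199.1 / 244 = 0.816 m.
That puts it at 2.77 + 0.816 = 3.59 m from the left end.

x ≈ 3.59 m from the left end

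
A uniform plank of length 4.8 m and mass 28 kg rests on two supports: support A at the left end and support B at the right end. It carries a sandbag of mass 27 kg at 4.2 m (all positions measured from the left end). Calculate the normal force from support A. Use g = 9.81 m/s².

Taking torques about support B:
Beam weight: 28 × 9.81 = 274.7 N down at 2.4 m → arm 2.4 m, τ = 274.7 × 2.4 = 659.3 N·m counterclockwise.
Sandbag: 27 × 9.81 = 264.9 N down at 4.2 m → arm 0.6 m, τ = 264.9 × 0.6 = 158.9 N·m counterclockwise.
Net load moment about support B = 818.2 N·m counterclockwise.
Reaction R at support A is upward at 0 m, arm 4.8 m → moment R × 4.8 clockwise.
Στ = 0 ⇒ R × 4.8 = 818.2 ⇒ R = 170 N.

R_A ≈ 170 N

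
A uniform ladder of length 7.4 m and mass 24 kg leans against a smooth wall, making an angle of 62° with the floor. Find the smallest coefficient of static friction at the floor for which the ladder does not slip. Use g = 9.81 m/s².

μ_min ≈ 0.266

Take moments about the foot of the ladder.
Ladder weight 24×9.81 = 235.4 N acts at 3.7 m along the ladder; its horizontal arm is 3.7·cos62° = 1.737 m → τ = 408.9 N·m clockwise.
Wall normal N acts horizontally at the top; its moment arm is the height L sinθ = 7.4·sin62° = 6.534 m, counterclockwise.
Στ = 0 ⇒ N × 6.534 = 408.9 ⇒ N = 62.58 N.
ΣFx = 0 ⇒ f = N_wall = 62.58 N. ΣFy = 0 ⇒ N_floor = 235.4 N.
μ_min = f / N_floor = 62.58 / 235.4 = 0.266.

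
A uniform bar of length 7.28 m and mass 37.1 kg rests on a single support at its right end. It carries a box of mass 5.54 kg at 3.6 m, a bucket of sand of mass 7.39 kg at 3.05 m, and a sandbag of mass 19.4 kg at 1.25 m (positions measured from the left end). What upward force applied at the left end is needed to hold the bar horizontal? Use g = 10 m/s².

F ≈ 417 N

Sum moments about the right end (the unknown pivot reaction has zero arm there).
Beam weight: 37.1 × 10 = 371 N down at 3.64 m → arm 3.64 m, τ = 371 × 3.64 = 1350 N·m counterclockwise.
Box: 5.54 × 10 = 55.4 N down at 3.6 m → arm 3.68 m, τ = 55.4 × 3.68 = 203.9 N·m counterclockwise.
Bucket of sand: 7.39 × 10 = 73.9 N down at 3.05 m → arm 4.23 m, τ = 73.9 × 4.23 = 312.6 N·m counterclockwise.
Sandbag: 19.4 × 10 = 194 N down at 1.25 m → arm 6.03 m, τ = 194 × 6.03 = 1170 N·m counterclockwise.
Net moment of the loads = 3036 N·m counterclockwise.
The upward force F acts at the left end, arm 7.28 m, giving F × 7.28 clockwise.
Balancing moments: F × 7.28 = 3036, giving F = 3036 / 7.28 = 417 N.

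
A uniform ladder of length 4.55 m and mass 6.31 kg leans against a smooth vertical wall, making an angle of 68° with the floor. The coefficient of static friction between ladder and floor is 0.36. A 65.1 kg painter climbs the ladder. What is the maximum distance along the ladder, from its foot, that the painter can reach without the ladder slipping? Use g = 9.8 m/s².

Sum moments about the foot of the ladder (the floor normal and friction both act there and drop out).
Ladder weight 6.31×9.8 = 61.84 N acts at 2.275 m along the ladder; its horizontal arm is 2.275·cos68° = 0.8522 m → τ = 52.7 N·m clockwise.
Painter weight 65.1×9.8 = 638 N at distance d → arm d·cos68° → τ = 638·d·0.3746 clockwise.
Wall normal N at the top has arm L sinθ = 4.219 m counterclockwise, so Στ = 0 gives N·4.219 = 52.7 + 239·d.
ΣFy = 0 ⇒ N_floor = 699.8 N, so the maximum friction is μ_s·N_floor = 0.36×699.8 = 251.9 N. ΣFx = 0 ⇒ N_wall = f, so at the slipping point N = 251.9 N.
Substituting: 251.9×4.219 = 52.7 + 239·d ⇒ d = (1063 − 52.7) / 239 = 4.23 m.

d ≈ 4.23 m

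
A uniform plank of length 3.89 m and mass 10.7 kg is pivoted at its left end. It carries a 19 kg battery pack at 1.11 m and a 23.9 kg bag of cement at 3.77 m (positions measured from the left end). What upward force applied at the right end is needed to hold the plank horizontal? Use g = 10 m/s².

Take moments about the left end.
Beam weight: 10.7 × 10 = 107 N down at 1.945 m → arm 1.945 m, τ = 107 × 1.945 = 208.1 N·m clockwise.
Battery pack: 19 × 10 = 190 N down at 1.11 m → arm 1.11 m, τ = 190 × 1.11 = 210.9 N·m clockwise.
Bag of cement: 23.9 × 10 = 239 N down at 3.77 m → arm 3.77 m, τ = 239 × 3.77 = 901 N·m clockwise.
Net moment of the loads = 1320 N·m clockwise.
The upward force F acts at the right end, arm 3.89 m, giving F × 3.89 counterclockwise.
Balancing moments: F × 3.89 = 1320, giving F = 1320 / 3.89 = 339 N.

F ≈ 339 N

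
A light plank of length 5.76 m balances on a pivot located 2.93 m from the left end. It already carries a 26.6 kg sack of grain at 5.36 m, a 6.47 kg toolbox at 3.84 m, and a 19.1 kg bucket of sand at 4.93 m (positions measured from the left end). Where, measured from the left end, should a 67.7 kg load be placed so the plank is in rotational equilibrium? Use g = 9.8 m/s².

x ≈ 1.32 m from the left end

Take moments about the pivot (at 2.93 m from the left end).
Sack of grain: 26.6 × 9.8 = 260.7 N down at 5.36 m → arm 2.43 m, τ = 260.7 × 2.43 = 633.5 N·m clockwise.
Toolbox: 6.47 × 9.8 = 63.41 N down at 3.84 m → arm 0.91 m, τ = 63.41 × 0.91 = 57.7 N·m clockwise.
Bucket of sand: 19.1 × 9.8 = 187.2 N down at 4.93 m → arm 2 m, τ = 187.2 × 2 = 374.4 N·m clockwise.
Net moment of existing loads = 1066 N·m clockwise.
The load weighs 67.7 × 9.8 = 663.5 N and must supply an equal counterclockwise moment, so its lever arm about the pivot is 1066 / 663.5 = 1.61 m.
That puts it at 2.93 − 1.61 = 1.32 m from the left end.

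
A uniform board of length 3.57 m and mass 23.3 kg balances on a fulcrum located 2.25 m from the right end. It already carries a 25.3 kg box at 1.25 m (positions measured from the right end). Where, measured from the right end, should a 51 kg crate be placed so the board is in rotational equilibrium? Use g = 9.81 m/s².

Choose the fulcrum (at 2.25 m from the right end) as the axis so the support reaction has zero arm there.
Beam weight: 23.3 × 9.81 = 228.6 N down at 1.785 m → arm 0.465 m, τ = 228.6 × 0.465 = 106.3 N·m clockwise.
Box: 25.3 × 9.81 = 248.2 N down at 1.25 m → arm 1 m, τ = 248.2 × 1 = 248.2 N·m clockwise.
Net moment of existing loads = 354.5 N·m clockwise.
The crate weighs 51 × 9.81 = 500.3 N and must supply an equal counterclockwise moment, so its lever arm about the fulcrum is 354.5 / 500.3 = 0.709 m.
That puts it at 2.25 + 0.709 = 2.96 m from the right end.

x ≈ 2.96 m from the right end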